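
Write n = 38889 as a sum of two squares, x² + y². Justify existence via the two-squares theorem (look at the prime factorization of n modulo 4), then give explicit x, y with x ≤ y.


Step 1: Factor n = 38889 = 3^2 · 29 · 149.
Step 2: Check the mod-4 condition on each prime factor: 3 ≡ 3 (mod 4), exponent 2 (must be even); 29 ≡ 1 (mod 4), exponent 1; 149 ≡ 1 (mod 4), exponent 1.
All primes ≡ 3 (mod 4) appear to even exponent (or don't appear), so by the two-squares theorem n IS expressible as a sum of two squares.
Step 3: Build a representation. Group n = k² · m with k = 3 and m = 29 · 149 = 4321 (a product of primes ≡ 1 (mod 4)); a representation of m scales to one of n via (k·x)² + (k·y)² = k²(x² + y²). Each prime p ≡ 1 (mod 4) is itself a sum of two squares; find a² by testing p − a² for a perfect square:
  29: 29 − 1² = 28, 29 − 2² = 25 = 5² ⇒ 29 = 2² + 5².
  149: 149 − 1² = 148, 149 − 2² = 145, 149 − 3² = 140, 149 − 4² = 133, 149 − 5² = 124, 149 − 6² = 113, 149 − 7² = 100 = 10² ⇒ 149 = 7² + 10².
  Combine using the Brahmagupta–Fibonacci identity (a² + b²)(c² + d²) = (ac − bd)² + (ad + bc)² = (ac + bd)² + (ad − bc)²:
  29 · 149 = 4321: from (2² + 5²)(7² + 10²), take (2·7 − 5·10, 2·10 + 5·7) = (14 − 50, 20 + 35) = (-36, 55); dropping signs (only squares matter) gives (36, 55); check 36² + 55² = 1296 + 3025 = 4321 ✓.
  Scale by k = 3: (3·36, 3·55) = (108, 165).
Step 4: Order so x ≤ y and verify: 108² + 165² = 11664 + 27225 = 38889 = n. ✓

n = 38889 = 108² + 165² (one valid representation with x ≤ y).


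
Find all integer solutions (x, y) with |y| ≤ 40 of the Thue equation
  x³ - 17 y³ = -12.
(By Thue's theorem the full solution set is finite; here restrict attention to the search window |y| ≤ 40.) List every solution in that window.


The equation is x³ - 17y³ = -12. For fixed y, x³ = 17·y³ − 12, so a solution requires the RHS to be a perfect cube.
Strategy: iterate y from -40 to 40, compute RHS = 17·y³ − 12, and check whether it is a (positive or negative) perfect cube.
Check small values of y:
  y = 0: RHS = -12 is not a perfect cube.
  y = 1: RHS = 5 is not a perfect cube.
  y = -1: RHS = -29 is not a perfect cube.
  y = 2: RHS = 124 is not a perfect cube.
  y = -2: RHS = -148 is not a perfect cube.
  y = 3: RHS = 447 is not a perfect cube.
  y = -3: RHS = -471 is not a perfect cube.
Continuing the search up to |y| = 40 finds no solutions either.
No (x, y) in the scanned range satisfies the equation.

No integer solutions with |y| ≤ 40.


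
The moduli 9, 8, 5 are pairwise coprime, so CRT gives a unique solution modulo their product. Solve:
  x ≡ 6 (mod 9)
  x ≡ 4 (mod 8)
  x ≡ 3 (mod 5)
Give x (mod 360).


Moduli 9, 8, 5 are pairwise coprime; by CRT there is a unique solution modulo M = 9 · 8 · 5 = 360.
Solve pairwise, accumulating the modulus:
  Start with x ≡ 6 (mod 9).
  Combine with x ≡ 4 (mod 8): since gcd(9, 8) = 1, we get a unique residue mod 72.
    Write x = 6 + 9·t and substitute into x ≡ 4 (mod 8): 9·t ≡ 4 − 6 = -2 (mod 8).
    Reduce coefficients mod 8: 1·t ≡ 6 (mod 8).
    So t ≡ 6 (mod 8).
    Then x = 6 + 9·6 = 60, valid modulo lcm(9, 8) = 72: x ≡ 60 (mod 72).
  Combine with x ≡ 3 (mod 5): since gcd(72, 5) = 1, we get a unique residue mod 360.
    Write x = 60 + 72·t and substitute into x ≡ 3 (mod 5): 72·t ≡ 3 − 60 = -57 (mod 5).
    Reduce coefficients mod 5: 2·t ≡ 3 (mod 5).
    The inverse of 2 mod 5 is 3 (since 2·3 = 6 = 1·5 + 1), so t ≡ 3·3 = 9 ≡ 4 (mod 5).
    Then x = 60 + 72·4 = 348, valid modulo lcm(72, 5) = 360: x ≡ 348 (mod 360).
Verify: 348 mod 9 = 6 ✓, 348 mod 8 = 4 ✓, 348 mod 5 = 3 ✓.

x ≡ 348 (mod 360).


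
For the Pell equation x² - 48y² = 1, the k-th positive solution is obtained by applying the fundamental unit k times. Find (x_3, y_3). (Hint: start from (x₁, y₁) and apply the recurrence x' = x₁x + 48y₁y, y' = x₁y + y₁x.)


Step 1: Find the fundamental solution (x₁, y₁) of x² - 48y² = 1.
  Expand √48 as a continued fraction. a₀ = ⌊√48⌋ = 6; iterate m_{k+1} = d_k·a_k − m_k, d_{k+1} = (48 − m_{k+1}²)/d_k, a_{k+1} = ⌊(a₀ + m_{k+1})/d_{k+1}⌋ (starting m₀ = 0, d₀ = 1), with convergents p_k = a_k·p_{k-1} + p_{k-2}, q_k = a_k·q_{k-1} + q_{k-2} (p₋₁ = 1, q₋₁ = 0):
  k = 0: a₀ = 6; p₀/q₀ = 6/1; p₀² − 48·q₀² = 36 − 48 = -12.
  k = 1: m = 6, d = 12, a = ⌊(6 + 6)/12⌋ = 1; p/q = (1·6 + 1)/(1·1 + 0) = 7/1; p² − 48·q² = 49 − 48 = 1.
  The first convergent with p² − 48·q² = 1 gives the fundamental solution (x₁, y₁) = (7, 1).
Step 2: Apply the recurrence (x_{n+1}, y_{n+1}) = (x₁x_n + 48y₁y_n, x₁y_n + y₁x_n) repeatedly.
  From (x_1, y_1) = (7, 1): x_2 = 7·7 + 48·1·1 = 97; y_2 = 7·1 + 1·7 = 14.
  From (x_2, y_2) = (97, 14): x_3 = 7·97 + 48·1·14 = 1351; y_3 = 7·14 + 1·97 = 195.
Step 3: Verify x_3² - 48·y_3² = 1825201 - 1825200 = 1 (should be 1). ✓

(x_1, y_1) = (7, 1); (x_3, y_3) = (1351, 195).


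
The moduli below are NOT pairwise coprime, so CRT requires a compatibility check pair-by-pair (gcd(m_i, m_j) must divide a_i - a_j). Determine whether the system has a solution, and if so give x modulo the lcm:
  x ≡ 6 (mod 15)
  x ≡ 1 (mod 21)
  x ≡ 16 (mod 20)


Moduli 15, 21, 20 are not pairwise coprime, so CRT works modulo lcm(m_i) when all pairwise compatibility conditions hold.
Pairwise compatibility: gcd(m_i, m_j) must divide a_i - a_j for every pair.
Merge one congruence at a time:
  Start: x ≡ 6 (mod 15).
  Combine with x ≡ 1 (mod 21): gcd(15, 21) = 3, and 1 - 6 = -5 is NOT divisible by 3.
    ⇒ system is inconsistent (no integer solution).

No solution (the system is inconsistent).


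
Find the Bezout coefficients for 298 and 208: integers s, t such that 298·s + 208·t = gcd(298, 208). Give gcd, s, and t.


Euclidean algorithm on (298, 208) — divide until remainder is 0:
  298 = 1 · 208 + 90
  208 = 2 · 90 + 28
  90 = 3 · 28 + 6
  28 = 4 · 6 + 4
  6 = 1 · 4 + 2
  4 = 2 · 2 + 0
gcd(298, 208) = 2.
Track Bezout coefficients alongside the remainders: start with r₀ = 298 = a·1 + b·0 (s = 1, t = 0) and r₁ = 208 = a·0 + b·1 (s = 0, t = 1); each new remainder r_{k+1} = r_{k-1} − q_k·r_k inherits s_{k+1} = s_{k-1} − q_k·s_k, t_{k+1} = t_{k-1} − q_k·t_k, so r_k = a·s_k + b·t_k at every step:
  q = 1: r = 90, s = 1 − 1·0 = 1, t = 0 − 1·1 = -1  (check: 298·1 + 208·(-1) = 90)
  q = 2: r = 28, s = 0 − 2·1 = -2, t = 1 − 2·(-1) = 3  (check: 298·(-2) + 208·3 = 28)
  q = 3: r = 6, s = 1 − 3·(-2) = 7, t = -1 − 3·3 = -10  (check: 298·7 + 208·(-10) = 6)
  q = 4: r = 4, s = -2 − 4·7 = -30, t = 3 − 4·(-10) = 43  (check: 298·(-30) + 208·43 = 4)
  q = 1: r = 2, s = 7 − 1·(-30) = 37, t = -10 − 1·43 = -53  (check: 298·37 + 208·(-53) = 2)
The row with r = 2 (the gcd) gives the Bezout coefficients s = 37, t = -53.
Result: 298 · (37) + 208 · (-53) = 2.

gcd(298, 208) = 2; s = 37, t = -53 (check: 298·37 + 208·(-53) = 2).


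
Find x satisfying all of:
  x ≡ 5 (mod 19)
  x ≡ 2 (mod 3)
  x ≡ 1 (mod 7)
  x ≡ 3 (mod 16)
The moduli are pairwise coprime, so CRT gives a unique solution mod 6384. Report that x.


Product of moduli M = 19 · 3 · 7 · 16 = 6384.
Merge one congruence at a time:
  Start: x ≡ 5 (mod 19).
  Combine with x ≡ 2 (mod 3); new modulus lcm = 57.
    Write x = 5 + 19·t and substitute into x ≡ 2 (mod 3): 19·t ≡ 2 − 5 = -3 (mod 3).
    Reduce coefficients mod 3: 1·t ≡ 0 (mod 3).
    So t ≡ 0 (mod 3).
    Then x = 5 + 19·0 = 5, valid modulo lcm(19, 3) = 57: x ≡ 5 (mod 57).
  Combine with x ≡ 1 (mod 7); new modulus lcm = 399.
    Write x = 5 + 57·t and substitute into x ≡ 1 (mod 7): 57·t ≡ 1 − 5 = -4 (mod 7).
    Reduce coefficients mod 7: 1·t ≡ 3 (mod 7).
    So t ≡ 3 (mod 7).
    Then x = 5 + 57·3 = 176, valid modulo lcm(57, 7) = 399: x ≡ 176 (mod 399).
  Combine with x ≡ 3 (mod 16); new modulus lcm = 6384.
    Write x = 176 + 399·t and substitute into x ≡ 3 (mod 16): 399·t ≡ 3 − 176 = -173 (mod 16).
    Reduce coefficients mod 16: 15·t ≡ 3 (mod 16).
    The inverse of 15 mod 16 is 15 (since 15·15 = 225 = 14·16 + 1), so t ≡ 15·3 = 45 ≡ 13 (mod 16).
    Then x = 176 + 399·13 = 5363, valid modulo lcm(399, 16) = 6384: x ≡ 5363 (mod 6384).
Verify against each original: 5363 mod 19 = 5, 5363 mod 3 = 2, 5363 mod 7 = 1, 5363 mod 16 = 3.

x ≡ 5363 (mod 6384).


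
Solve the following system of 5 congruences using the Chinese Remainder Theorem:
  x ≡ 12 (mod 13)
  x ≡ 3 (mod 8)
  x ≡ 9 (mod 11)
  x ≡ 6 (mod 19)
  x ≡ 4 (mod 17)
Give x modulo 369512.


Product of moduli M = 13 · 8 · 11 · 19 · 17 = 369512.
Merge one congruence at a time:
  Start: x ≡ 12 (mod 13).
  Combine with x ≡ 3 (mod 8); new modulus lcm = 104.
    Write x = 12 + 13·t and substitute into x ≡ 3 (mod 8): 13·t ≡ 3 − 12 = -9 (mod 8).
    Reduce coefficients mod 8: 5·t ≡ 7 (mod 8).
    The inverse of 5 mod 8 is 5 (since 5·5 = 25 = 3·8 + 1), so t ≡ 5·7 = 35 ≡ 3 (mod 8).
    Then x = 12 + 13·3 = 51, valid modulo lcm(13, 8) = 104: x ≡ 51 (mod 104).
  Combine with x ≡ 9 (mod 11); new modulus lcm = 1144.
    Write x = 51 + 104·t and substitute into x ≡ 9 (mod 11): 104·t ≡ 9 − 51 = -42 (mod 11).
    Reduce coefficients mod 11: 5·t ≡ 2 (mod 11).
    The inverse of 5 mod 11 is 9 (since 5·9 = 45 = 4·11 + 1), so t ≡ 9·2 = 18 ≡ 7 (mod 11).
    Then x = 51 + 104·7 = 779, valid modulo lcm(104, 11) = 1144: x ≡ 779 (mod 1144).
  Combine with x ≡ 6 (mod 19); new modulus lcm = 21736.
    Write x = 779 + 1144·t and substitute into x ≡ 6 (mod 19): 1144·t ≡ 6 − 779 = -773 (mod 19).
    Reduce coefficients mod 19: 4·t ≡ 6 (mod 19).
    The inverse of 4 mod 19 is 5 (since 4·5 = 20 = 1·19 + 1), so t ≡ 5·6 = 30 ≡ 11 (mod 19).
    Then x = 779 + 1144·11 = 13363, valid modulo lcm(1144, 19) = 21736: x ≡ 13363 (mod 21736).
  Combine with x ≡ 4 (mod 17); new modulus lcm = 369512.
    Write x = 13363 + 21736·t and substitute into x ≡ 4 (mod 17): 21736·t ≡ 4 − 13363 = -13359 (mod 17).
    Reduce coefficients mod 17: 10·t ≡ 3 (mod 17).
    The inverse of 10 mod 17 is 12 (since 10·12 = 120 = 7·17 + 1), so t ≡ 12·3 = 36 ≡ 2 (mod 17).
    Then x = 13363 + 21736·2 = 56835, valid modulo lcm(21736, 17) = 369512: x ≡ 56835 (mod 369512).
Verify against each original: 56835 mod 13 = 12, 56835 mod 8 = 3, 56835 mod 11 = 9, 56835 mod 19 = 6, 56835 mod 17 = 4.

x ≡ 56835 (mod 369512).


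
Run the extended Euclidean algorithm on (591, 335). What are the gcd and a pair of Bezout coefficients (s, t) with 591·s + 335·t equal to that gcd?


Euclidean algorithm on (591, 335) — divide until remainder is 0:
  591 = 1 · 335 + 256
  335 = 1 · 256 + 79
  256 = 3 · 79 + 19
  79 = 4 · 19 + 3
  19 = 6 · 3 + 1
  3 = 3 · 1 + 0
gcd(591, 335) = 1.
Track Bezout coefficients alongside the remainders: start with r₀ = 591 = a·1 + b·0 (s = 1, t = 0) and r₁ = 335 = a·0 + b·1 (s = 0, t = 1); each new remainder r_{k+1} = r_{k-1} − q_k·r_k inherits s_{k+1} = s_{k-1} − q_k·s_k, t_{k+1} = t_{k-1} − q_k·t_k, so r_k = a·s_k + b·t_k at every step:
  q = 1: r = 256, s = 1 − 1·0 = 1, t = 0 − 1·1 = -1  (check: 591·1 + 335·(-1) = 256)
  q = 1: r = 79, s = 0 − 1·1 = -1, t = 1 − 1·(-1) = 2  (check: 591·(-1) + 335·2 = 79)
  q = 3: r = 19, s = 1 − 3·(-1) = 4, t = -1 − 3·2 = -7  (check: 591·4 + 335·(-7) = 19)
  q = 4: r = 3, s = -1 − 4·4 = -17, t = 2 − 4·(-7) = 30  (check: 591·(-17) + 335·30 = 3)
  q = 6: r = 1, s = 4 − 6·(-17) = 106, t = -7 − 6·30 = -187  (check: 591·106 + 335·(-187) = 1)
The row with r = 1 (the gcd) gives the Bezout coefficients s = 106, t = -187.
Result: 591 · (106) + 335 · (-187) = 1.

gcd(591, 335) = 1; s = 106, t = -187 (check: 591·106 + 335·(-187) = 1).


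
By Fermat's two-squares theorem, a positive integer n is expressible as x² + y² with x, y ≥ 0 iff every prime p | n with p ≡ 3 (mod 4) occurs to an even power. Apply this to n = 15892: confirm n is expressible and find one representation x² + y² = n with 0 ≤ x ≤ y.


Step 1: Factor n = 15892 = 2^2 · 29 · 137.
Step 2: Check the mod-4 condition on each prime factor: 2 = 2 (special); 29 ≡ 1 (mod 4), exponent 1; 137 ≡ 1 (mod 4), exponent 1.
All primes ≡ 3 (mod 4) appear to even exponent (or don't appear), so by the two-squares theorem n IS expressible as a sum of two squares.
Step 3: Build a representation. Group n = k² · m with k = 2 and m = 29 · 137 = 3973 (a product of primes ≡ 1 (mod 4)); a representation of m scales to one of n via (k·x)² + (k·y)² = k²(x² + y²). Each prime p ≡ 1 (mod 4) is itself a sum of two squares; find a² by testing p − a² for a perfect square:
  29: 29 − 1² = 28, 29 − 2² = 25 = 5² ⇒ 29 = 2² + 5².
  137: 137 − 1² = 136, 137 − 2² = 133, 137 − 3² = 128, 137 − 4² = 121 = 11² ⇒ 137 = 4² + 11².
  Combine using the Brahmagupta–Fibonacci identity (a² + b²)(c² + d²) = (ac − bd)² + (ad + bc)² = (ac + bd)² + (ad − bc)²:
  29 · 137 = 3973: from (2² + 5²)(4² + 11²), take (2·4 − 5·11, 2·11 + 5·4) = (8 − 55, 22 + 20) = (-47, 42); dropping signs (only squares matter) gives (47, 42); check 47² + 42² = 2209 + 1764 = 3973 ✓.
  Scale by k = 2: (2·47, 2·42) = (94, 84).
Step 4: Order so x ≤ y and verify: 84² + 94² = 7056 + 8836 = 15892 = n. ✓

n = 15892 = 84² + 94² (one valid representation with x ≤ y).


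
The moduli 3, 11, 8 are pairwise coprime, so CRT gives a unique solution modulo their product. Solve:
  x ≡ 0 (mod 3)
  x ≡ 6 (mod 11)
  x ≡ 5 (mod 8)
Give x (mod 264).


Moduli 3, 11, 8 are pairwise coprime; by CRT there is a unique solution modulo M = 3 · 11 · 8 = 264.
Solve pairwise, accumulating the modulus:
  Start with x ≡ 0 (mod 3).
  Combine with x ≡ 6 (mod 11): since gcd(3, 11) = 1, we get a unique residue mod 33.
    Write x = 0 + 3·t and substitute into x ≡ 6 (mod 11): 3·t ≡ 6 − 0 = 6 (mod 11).
    The inverse of 3 mod 11 is 4 (since 3·4 = 12 = 1·11 + 1), so t ≡ 4·6 = 24 ≡ 2 (mod 11).
    Then x = 0 + 3·2 = 6, valid modulo lcm(3, 11) = 33: x ≡ 6 (mod 33).
  Combine with x ≡ 5 (mod 8): since gcd(33, 8) = 1, we get a unique residue mod 264.
    Write x = 6 + 33·t and substitute into x ≡ 5 (mod 8): 33·t ≡ 5 − 6 = -1 (mod 8).
    Reduce coefficients mod 8: 1·t ≡ 7 (mod 8).
    So t ≡ 7 (mod 8).
    Then x = 6 + 33·7 = 237, valid modulo lcm(33, 8) = 264: x ≡ 237 (mod 264).
Verify: 237 mod 3 = 0 ✓, 237 mod 11 = 6 ✓, 237 mod 8 = 5 ✓.

x ≡ 237 (mod 264).


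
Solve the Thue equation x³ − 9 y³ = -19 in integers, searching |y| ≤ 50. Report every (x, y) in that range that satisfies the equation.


The equation is x³ - 9y³ = -19. For fixed y, x³ = 9·y³ − 19, so a solution requires the RHS to be a perfect cube.
Strategy: iterate y from -50 to 50, compute RHS = 9·y³ − 19, and check whether it is a (positive or negative) perfect cube.
Check small values of y:
  y = 0: RHS = -19 is not a perfect cube.
  y = 1: RHS = -10 is not a perfect cube.
  y = -1: RHS = -28 is not a perfect cube.
  y = 2: RHS = 53 is not a perfect cube.
  y = -2: RHS = -91 is not a perfect cube.
  y = 3: RHS = 224 is not a perfect cube.
  y = -3: RHS = -262 is not a perfect cube.
Continuing the search up to |y| = 50 finds no solutions either.
No (x, y) in the scanned range satisfies the equation.

No integer solutions with |y| ≤ 50.


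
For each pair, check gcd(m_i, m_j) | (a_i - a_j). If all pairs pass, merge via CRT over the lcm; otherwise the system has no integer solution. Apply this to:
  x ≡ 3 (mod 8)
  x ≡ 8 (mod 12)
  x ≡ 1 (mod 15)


Moduli 8, 12, 15 are not pairwise coprime, so CRT works modulo lcm(m_i) when all pairwise compatibility conditions hold.
Pairwise compatibility: gcd(m_i, m_j) must divide a_i - a_j for every pair.
Merge one congruence at a time:
  Start: x ≡ 3 (mod 8).
  Combine with x ≡ 8 (mod 12): gcd(8, 12) = 4, and 8 - 3 = 5 is NOT divisible by 4.
    ⇒ system is inconsistent (no integer solution).

No solution (the system is inconsistent).


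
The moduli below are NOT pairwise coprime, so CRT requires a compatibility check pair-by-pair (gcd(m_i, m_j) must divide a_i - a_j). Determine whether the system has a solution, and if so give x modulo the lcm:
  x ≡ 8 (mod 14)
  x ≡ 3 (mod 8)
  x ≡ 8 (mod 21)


Moduli 14, 8, 21 are not pairwise coprime, so CRT works modulo lcm(m_i) when all pairwise compatibility conditions hold.
Pairwise compatibility: gcd(m_i, m_j) must divide a_i - a_j for every pair.
Merge one congruence at a time:
  Start: x ≡ 8 (mod 14).
  Combine with x ≡ 3 (mod 8): gcd(14, 8) = 2, and 3 - 8 = -5 is NOT divisible by 2.
    ⇒ system is inconsistent (no integer solution).

No solution (the system is inconsistent).


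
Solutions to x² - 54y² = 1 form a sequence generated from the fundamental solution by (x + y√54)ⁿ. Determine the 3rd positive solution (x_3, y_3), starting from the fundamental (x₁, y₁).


Step 1: Find the fundamental solution (x₁, y₁) of x² - 54y² = 1.
  Expand √54 as a continued fraction. a₀ = ⌊√54⌋ = 7; iterate m_{k+1} = d_k·a_k − m_k, d_{k+1} = (54 − m_{k+1}²)/d_k, a_{k+1} = ⌊(a₀ + m_{k+1})/d_{k+1}⌋ (starting m₀ = 0, d₀ = 1), with convergents p_k = a_k·p_{k-1} + p_{k-2}, q_k = a_k·q_{k-1} + q_{k-2} (p₋₁ = 1, q₋₁ = 0):
  k = 0: a₀ = 7; p₀/q₀ = 7/1; p₀² − 54·q₀² = 49 − 54 = -5.
  k = 1: m = 7, d = 5, a = ⌊(7 + 7)/5⌋ = 2; p/q = (2·7 + 1)/(2·1 + 0) = 15/2; p² − 54·q² = 225 − 216 = 9.
  k = 2: m = 3, d = 9, a = ⌊(7 + 3)/9⌋ = 1; p/q = (1·15 + 7)/(1·2 + 1) = 22/3; p² − 54·q² = 484 − 486 = -2.
  k = 3: m = 6, d = 2, a = ⌊(7 + 6)/2⌋ = 6; p/q = (6·22 + 15)/(6·3 + 2) = 147/20; p² − 54·q² = 21609 − 21600 = 9.
  k = 4: m = 6, d = 9, a = ⌊(7 + 6)/9⌋ = 1; p/q = (1·147 + 22)/(1·20 + 3) = 169/23; p² − 54·q² = 28561 − 28566 = -5.
  k = 5: m = 3, d = 5, a = ⌊(7 + 3)/5⌋ = 2; p/q = (2·169 + 147)/(2·23 + 20) = 485/66; p² − 54·q² = 235225 − 235224 = 1.
  The first convergent with p² − 54·q² = 1 gives the fundamental solution (x₁, y₁) = (485, 66).
Step 2: Apply the recurrence (x_{n+1}, y_{n+1}) = (x₁x_n + 54y₁y_n, x₁y_n + y₁x_n) repeatedly.
  From (x_1, y_1) = (485, 66): x_2 = 485·485 + 54·66·66 = 470449; y_2 = 485·66 + 66·485 = 64020.
  From (x_2, y_2) = (470449, 64020): x_3 = 485·470449 + 54·66·64020 = 456335045; y_3 = 485·64020 + 66·470449 = 62099334.
Step 3: Verify x_3² - 54·y_3² = 208241673295152025 - 208241673295152024 = 1 (should be 1). ✓

(x_1, y_1) = (485, 66); (x_3, y_3) = (456335045, 62099334).


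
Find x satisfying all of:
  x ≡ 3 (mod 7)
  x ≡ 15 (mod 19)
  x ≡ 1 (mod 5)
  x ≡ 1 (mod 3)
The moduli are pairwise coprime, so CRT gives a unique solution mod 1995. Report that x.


Product of moduli M = 7 · 19 · 5 · 3 = 1995.
Merge one congruence at a time:
  Start: x ≡ 3 (mod 7).
  Combine with x ≡ 15 (mod 19); new modulus lcm = 133.
    Write x = 3 + 7·t and substitute into x ≡ 15 (mod 19): 7·t ≡ 15 − 3 = 12 (mod 19).
    The inverse of 7 mod 19 is 11 (since 7·11 = 77 = 4·19 + 1), so t ≡ 11·12 = 132 ≡ 18 (mod 19).
    Then x = 3 + 7·18 = 129, valid modulo lcm(7, 19) = 133: x ≡ 129 (mod 133).
  Combine with x ≡ 1 (mod 5); new modulus lcm = 665.
    Write x = 129 + 133·t and substitute into x ≡ 1 (mod 5): 133·t ≡ 1 − 129 = -128 (mod 5).
    Reduce coefficients mod 5: 3·t ≡ 2 (mod 5).
    The inverse of 3 mod 5 is 2 (since 3·2 = 6 = 1·5 + 1), so t ≡ 2·2 = 4 ≡ 4 (mod 5).
    Then x = 129 + 133·4 = 661, valid modulo lcm(133, 5) = 665: x ≡ 661 (mod 665).
  Combine with x ≡ 1 (mod 3); new modulus lcm = 1995.
    Write x = 661 + 665·t and substitute into x ≡ 1 (mod 3): 665·t ≡ 1 − 661 = -660 (mod 3).
    Reduce coefficients mod 3: 2·t ≡ 0 (mod 3).
    The inverse of 2 mod 3 is 2 (since 2·2 = 4 = 1·3 + 1), so t ≡ 2·0 = 0 ≡ 0 (mod 3).
    Then x = 661 + 665·0 = 661, valid modulo lcm(665, 3) = 1995: x ≡ 661 (mod 1995).
Verify against each original: 661 mod 7 = 3, 661 mod 19 = 15, 661 mod 5 = 1, 661 mod 3 = 1.

x ≡ 661 (mod 1995).


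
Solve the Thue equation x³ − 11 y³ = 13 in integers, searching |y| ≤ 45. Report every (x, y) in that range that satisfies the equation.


The equation is x³ - 11y³ = 13. For fixed y, x³ = 11·y³ + 13, so a solution requires the RHS to be a perfect cube.
Strategy: iterate y from -45 to 45, compute RHS = 11·y³ + 13, and check whether it is a (positive or negative) perfect cube.
Check small values of y:
  y = 0: RHS = 13 is not a perfect cube.
  y = 1: RHS = 24 is not a perfect cube.
  y = -1: RHS = 2 is not a perfect cube.
  y = 2: RHS = 101 is not a perfect cube.
  y = -2: RHS = -75 is not a perfect cube.
  y = 3: RHS = 310 is not a perfect cube.
  y = -3: RHS = -284 is not a perfect cube.
Continuing the search up to |y| = 45 finds no solutions either.
No (x, y) in the scanned range satisfies the equation.

No integer solutions with |y| ≤ 45.


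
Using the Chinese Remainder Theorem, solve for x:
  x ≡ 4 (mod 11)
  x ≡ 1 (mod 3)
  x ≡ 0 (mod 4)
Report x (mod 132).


Moduli 11, 3, 4 are pairwise coprime; by CRT there is a unique solution modulo M = 11 · 3 · 4 = 132.
Solve pairwise, accumulating the modulus:
  Start with x ≡ 4 (mod 11).
  Combine with x ≡ 1 (mod 3): since gcd(11, 3) = 1, we get a unique residue mod 33.
    Write x = 4 + 11·t and substitute into x ≡ 1 (mod 3): 11·t ≡ 1 − 4 = -3 (mod 3).
    Reduce coefficients mod 3: 2·t ≡ 0 (mod 3).
    The inverse of 2 mod 3 is 2 (since 2·2 = 4 = 1·3 + 1), so t ≡ 2·0 = 0 ≡ 0 (mod 3).
    Then x = 4 + 11·0 = 4, valid modulo lcm(11, 3) = 33: x ≡ 4 (mod 33).
  Combine with x ≡ 0 (mod 4): since gcd(33, 4) = 1, we get a unique residue mod 132.
    Write x = 4 + 33·t and substitute into x ≡ 0 (mod 4): 33·t ≡ 0 − 4 = -4 (mod 4).
    Reduce coefficients mod 4: 1·t ≡ 0 (mod 4).
    So t ≡ 0 (mod 4).
    Then x = 4 + 33·0 = 4, valid modulo lcm(33, 4) = 132: x ≡ 4 (mod 132).
Verify: 4 mod 11 = 4 ✓, 4 mod 3 = 1 ✓, 4 mod 4 = 0 ✓.

x ≡ 4 (mod 132).


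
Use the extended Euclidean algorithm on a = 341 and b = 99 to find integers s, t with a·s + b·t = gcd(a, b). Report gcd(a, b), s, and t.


Euclidean algorithm on (341, 99) — divide until remainder is 0:
  341 = 3 · 99 + 44
  99 = 2 · 44 + 11
  44 = 4 · 11 + 0
gcd(341, 99) = 11.
Track Bezout coefficients alongside the remainders: start with r₀ = 341 = a·1 + b·0 (s = 1, t = 0) and r₁ = 99 = a·0 + b·1 (s = 0, t = 1); each new remainder r_{k+1} = r_{k-1} − q_k·r_k inherits s_{k+1} = s_{k-1} − q_k·s_k, t_{k+1} = t_{k-1} − q_k·t_k, so r_k = a·s_k + b·t_k at every step:
  q = 3: r = 44, s = 1 − 3·0 = 1, t = 0 − 3·1 = -3  (check: 341·1 + 99·(-3) = 44)
  q = 2: r = 11, s = 0 − 2·1 = -2, t = 1 − 2·(-3) = 7  (check: 341·(-2) + 99·7 = 11)
The row with r = 11 (the gcd) gives the Bezout coefficients s = -2, t = 7.
Result: 341 · (-2) + 99 · (7) = 11.

gcd(341, 99) = 11; s = -2, t = 7 (check: 341·(-2) + 99·7 = 11).


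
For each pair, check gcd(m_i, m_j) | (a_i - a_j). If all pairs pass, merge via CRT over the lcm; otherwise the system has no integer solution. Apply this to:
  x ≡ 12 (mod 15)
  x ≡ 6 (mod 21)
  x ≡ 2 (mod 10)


Moduli 15, 21, 10 are not pairwise coprime, so CRT works modulo lcm(m_i) when all pairwise compatibility conditions hold.
Pairwise compatibility: gcd(m_i, m_j) must divide a_i - a_j for every pair.
Merge one congruence at a time:
  Start: x ≡ 12 (mod 15).
  Combine with x ≡ 6 (mod 21): gcd(15, 21) = 3; 6 - 12 = -6, which IS divisible by 3, so compatible.
    Write x = 12 + 15·t and substitute into x ≡ 6 (mod 21): 15·t ≡ 6 − 12 = -6 (mod 21).
    Divide the congruence (and modulus) by g = 3: 5·t ≡ -2 (mod 7).
    Reduce coefficients mod 7: 5·t ≡ 5 (mod 7).
    The inverse of 5 mod 7 is 3 (since 5·3 = 15 = 2·7 + 1), so t ≡ 3·5 = 15 ≡ 1 (mod 7).
    Then x = 12 + 15·1 = 27, valid modulo lcm(15, 21) = 105: x ≡ 27 (mod 105).
  Combine with x ≡ 2 (mod 10): gcd(105, 10) = 5; 2 - 27 = -25, which IS divisible by 5, so compatible.
    Write x = 27 + 105·t and substitute into x ≡ 2 (mod 10): 105·t ≡ 2 − 27 = -25 (mod 10).
    Divide the congruence (and modulus) by g = 5: 21·t ≡ -5 (mod 2).
    Reduce coefficients mod 2: 1·t ≡ 1 (mod 2).
    So t ≡ 1 (mod 2).
    Then x = 27 + 105·1 = 132, valid modulo lcm(105, 10) = 210: x ≡ 132 (mod 210).
Verify: 132 mod 15 = 12, 132 mod 21 = 6, 132 mod 10 = 2.

x ≡ 132 (mod 210).


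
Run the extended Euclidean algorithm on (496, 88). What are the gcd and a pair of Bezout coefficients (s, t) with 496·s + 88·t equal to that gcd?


Euclidean algorithm on (496, 88) — divide until remainder is 0:
  496 = 5 · 88 + 56
  88 = 1 · 56 + 32
  56 = 1 · 32 + 24
  32 = 1 · 24 + 8
  24 = 3 · 8 + 0
gcd(496, 88) = 8.
Track Bezout coefficients alongside the remainders: start with r₀ = 496 = a·1 + b·0 (s = 1, t = 0) and r₁ = 88 = a·0 + b·1 (s = 0, t = 1); each new remainder r_{k+1} = r_{k-1} − q_k·r_k inherits s_{k+1} = s_{k-1} − q_k·s_k, t_{k+1} = t_{k-1} − q_k·t_k, so r_k = a·s_k + b·t_k at every step:
  q = 5: r = 56, s = 1 − 5·0 = 1, t = 0 − 5·1 = -5  (check: 496·1 + 88·(-5) = 56)
  q = 1: r = 32, s = 0 − 1·1 = -1, t = 1 − 1·(-5) = 6  (check: 496·(-1) + 88·6 = 32)
  q = 1: r = 24, s = 1 − 1·(-1) = 2, t = -5 − 1·6 = -11  (check: 496·2 + 88·(-11) = 24)
  q = 1: r = 8, s = -1 − 1·2 = -3, t = 6 − 1·(-11) = 17  (check: 496·(-3) + 88·17 = 8)
The row with r = 8 (the gcd) gives the Bezout coefficients s = -3, t = 17.
Result: 496 · (-3) + 88 · (17) = 8.

gcd(496, 88) = 8; s = -3, t = 17 (check: 496·(-3) + 88·17 = 8).


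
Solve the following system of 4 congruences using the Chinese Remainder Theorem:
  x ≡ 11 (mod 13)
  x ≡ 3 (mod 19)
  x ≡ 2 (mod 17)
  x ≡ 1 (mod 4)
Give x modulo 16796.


Product of moduli M = 13 · 19 · 17 · 4 = 16796.
Merge one congruence at a time:
  Start: x ≡ 11 (mod 13).
  Combine with x ≡ 3 (mod 19); new modulus lcm = 247.
    Write x = 11 + 13·t and substitute into x ≡ 3 (mod 19): 13·t ≡ 3 − 11 = -8 (mod 19).
    Reduce coefficients mod 19: 13·t ≡ 11 (mod 19).
    The inverse of 13 mod 19 is 3 (since 13·3 = 39 = 2·19 + 1), so t ≡ 3·11 = 33 ≡ 14 (mod 19).
    Then x = 11 + 13·14 = 193, valid modulo lcm(13, 19) = 247: x ≡ 193 (mod 247).
  Combine with x ≡ 2 (mod 17); new modulus lcm = 4199.
    Write x = 193 + 247·t and substitute into x ≡ 2 (mod 17): 247·t ≡ 2 − 193 = -191 (mod 17).
    Reduce coefficients mod 17: 9·t ≡ 13 (mod 17).
    The inverse of 9 mod 17 is 2 (since 9·2 = 18 = 1·17 + 1), so t ≡ 2·13 = 26 ≡ 9 (mod 17).
    Then x = 193 + 247·9 = 2416, valid modulo lcm(247, 17) = 4199: x ≡ 2416 (mod 4199).
  Combine with x ≡ 1 (mod 4); new modulus lcm = 16796.
    Write x = 2416 + 4199·t and substitute into x ≡ 1 (mod 4): 4199·t ≡ 1 − 2416 = -2415 (mod 4).
    Reduce coefficients mod 4: 3·t ≡ 1 (mod 4).
    The inverse of 3 mod 4 is 3 (since 3·3 = 9 = 2·4 + 1), so t ≡ 3·1 = 3 ≡ 3 (mod 4).
    Then x = 2416 + 4199·3 = 15013, valid modulo lcm(4199, 4) = 16796: x ≡ 15013 (mod 16796).
Verify against each original: 15013 mod 13 = 11, 15013 mod 19 = 3, 15013 mod 17 = 2, 15013 mod 4 = 1.

x ≡ 15013 (mod 16796).


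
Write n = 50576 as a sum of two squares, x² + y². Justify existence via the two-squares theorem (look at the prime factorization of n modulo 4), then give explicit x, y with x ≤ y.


Step 1: Factor n = 50576 = 2^4 · 29 · 109.
Step 2: Check the mod-4 condition on each prime factor: 2 = 2 (special); 29 ≡ 1 (mod 4), exponent 1; 109 ≡ 1 (mod 4), exponent 1.
All primes ≡ 3 (mod 4) appear to even exponent (or don't appear), so by the two-squares theorem n IS expressible as a sum of two squares.
Step 3: Build a representation. Group n = k² · m with k = 4 and m = 29 · 109 = 3161 (a product of primes ≡ 1 (mod 4)); a representation of m scales to one of n via (k·x)² + (k·y)² = k²(x² + y²). Each prime p ≡ 1 (mod 4) is itself a sum of two squares; find a² by testing p − a² for a perfect square:
  29: 29 − 1² = 28, 29 − 2² = 25 = 5² ⇒ 29 = 2² + 5².
  109: 109 − 1² = 108, 109 − 2² = 105, 109 − 3² = 100 = 10² ⇒ 109 = 3² + 10².
  Combine using the Brahmagupta–Fibonacci identity (a² + b²)(c² + d²) = (ac − bd)² + (ad + bc)² = (ac + bd)² + (ad − bc)²:
  29 · 109 = 3161: from (2² + 5²)(3² + 10²), take (2·3 − 5·10, 2·10 + 5·3) = (6 − 50, 20 + 15) = (-44, 35); dropping signs (only squares matter) gives (44, 35); check 44² + 35² = 1936 + 1225 = 3161 ✓.
  Scale by k = 4: (4·44, 4·35) = (176, 140).
Step 4: Order so x ≤ y and verify: 140² + 176² = 19600 + 30976 = 50576 = n. ✓

n = 50576 = 140² + 176² (one valid representation with x ≤ y).


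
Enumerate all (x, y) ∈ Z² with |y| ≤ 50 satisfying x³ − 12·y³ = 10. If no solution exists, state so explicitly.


The equation is x³ - 12y³ = 10. For fixed y, x³ = 12·y³ + 10, so a solution requires the RHS to be a perfect cube.
Strategy: iterate y from -50 to 50, compute RHS = 12·y³ + 10, and check whether it is a (positive or negative) perfect cube.
Check small values of y:
  y = 0: RHS = 10 is not a perfect cube.
  y = 1: RHS = 22 is not a perfect cube.
  y = -1: RHS = -2 is not a perfect cube.
  y = 2: RHS = 106 is not a perfect cube.
  y = -2: RHS = -86 is not a perfect cube.
  y = 3: RHS = 334 is not a perfect cube.
  y = -3: RHS = -314 is not a perfect cube.
Continuing the search up to |y| = 50 finds no solutions either.
No (x, y) in the scanned range satisfies the equation.

No integer solutions with |y| ≤ 50.


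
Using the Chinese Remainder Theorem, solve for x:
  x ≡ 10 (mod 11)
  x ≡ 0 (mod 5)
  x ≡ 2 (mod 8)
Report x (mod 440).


Moduli 11, 5, 8 are pairwise coprime; by CRT there is a unique solution modulo M = 11 · 5 · 8 = 440.
Solve pairwise, accumulating the modulus:
  Start with x ≡ 10 (mod 11).
  Combine with x ≡ 0 (mod 5): since gcd(11, 5) = 1, we get a unique residue mod 55.
    Write x = 10 + 11·t and substitute into x ≡ 0 (mod 5): 11·t ≡ 0 − 10 = -10 (mod 5).
    Reduce coefficients mod 5: 1·t ≡ 0 (mod 5).
    So t ≡ 0 (mod 5).
    Then x = 10 + 11·0 = 10, valid modulo lcm(11, 5) = 55: x ≡ 10 (mod 55).
  Combine with x ≡ 2 (mod 8): since gcd(55, 8) = 1, we get a unique residue mod 440.
    Write x = 10 + 55·t and substitute into x ≡ 2 (mod 8): 55·t ≡ 2 − 10 = -8 (mod 8).
    Reduce coefficients mod 8: 7·t ≡ 0 (mod 8).
    The inverse of 7 mod 8 is 7 (since 7·7 = 49 = 6·8 + 1), so t ≡ 7·0 = 0 ≡ 0 (mod 8).
    Then x = 10 + 55·0 = 10, valid modulo lcm(55, 8) = 440: x ≡ 10 (mod 440).
Verify: 10 mod 11 = 10 ✓, 10 mod 5 = 0 ✓, 10 mod 8 = 2 ✓.

x ≡ 10 (mod 440).


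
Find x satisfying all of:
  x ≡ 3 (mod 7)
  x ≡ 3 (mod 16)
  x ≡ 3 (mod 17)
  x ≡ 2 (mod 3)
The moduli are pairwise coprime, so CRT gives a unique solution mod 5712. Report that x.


Product of moduli M = 7 · 16 · 17 · 3 = 5712.
Merge one congruence at a time:
  Start: x ≡ 3 (mod 7).
  Combine with x ≡ 3 (mod 16); new modulus lcm = 112.
    Write x = 3 + 7·t and substitute into x ≡ 3 (mod 16): 7·t ≡ 3 − 3 = 0 (mod 16).
    The inverse of 7 mod 16 is 7 (since 7·7 = 49 = 3·16 + 1), so t ≡ 7·0 = 0 ≡ 0 (mod 16).
    Then x = 3 + 7·0 = 3, valid modulo lcm(7, 16) = 112: x ≡ 3 (mod 112).
  Combine with x ≡ 3 (mod 17); new modulus lcm = 1904.
    Write x = 3 + 112·t and substitute into x ≡ 3 (mod 17): 112·t ≡ 3 − 3 = 0 (mod 17).
    Reduce coefficients mod 17: 10·t ≡ 0 (mod 17).
    The inverse of 10 mod 17 is 12 (since 10·12 = 120 = 7·17 + 1), so t ≡ 12·0 = 0 ≡ 0 (mod 17).
    Then x = 3 + 112·0 = 3, valid modulo lcm(112, 17) = 1904: x ≡ 3 (mod 1904).
  Combine with x ≡ 2 (mod 3); new modulus lcm = 5712.
    Write x = 3 + 1904·t and substitute into x ≡ 2 (mod 3): 1904·t ≡ 2 − 3 = -1 (mod 3).
    Reduce coefficients mod 3: 2·t ≡ 2 (mod 3).
    The inverse of 2 mod 3 is 2 (since 2·2 = 4 = 1·3 + 1), so t ≡ 2·2 = 4 ≡ 1 (mod 3).
    Then x = 3 + 1904·1 = 1907, valid modulo lcm(1904, 3) = 5712: x ≡ 1907 (mod 5712).
Verify against each original: 1907 mod 7 = 3, 1907 mod 16 = 3, 1907 mod 17 = 3, 1907 mod 3 = 2.

x ≡ 1907 (mod 5712).


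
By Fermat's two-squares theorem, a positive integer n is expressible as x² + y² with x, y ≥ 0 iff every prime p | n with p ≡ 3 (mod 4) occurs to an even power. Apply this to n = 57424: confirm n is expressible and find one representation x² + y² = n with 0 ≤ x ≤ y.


Step 1: Factor n = 57424 = 2^4 · 37 · 97.
Step 2: Check the mod-4 condition on each prime factor: 2 = 2 (special); 37 ≡ 1 (mod 4), exponent 1; 97 ≡ 1 (mod 4), exponent 1.
All primes ≡ 3 (mod 4) appear to even exponent (or don't appear), so by the two-squares theorem n IS expressible as a sum of two squares.
Step 3: Build a representation. Group n = k² · m with k = 4 and m = 37 · 97 = 3589 (a product of primes ≡ 1 (mod 4)); a representation of m scales to one of n via (k·x)² + (k·y)² = k²(x² + y²). Each prime p ≡ 1 (mod 4) is itself a sum of two squares; find a² by testing p − a² for a perfect square:
  37: 37 − 1² = 36 = 6² ⇒ 37 = 1² + 6².
  97: 97 − 1² = 96, 97 − 2² = 93, 97 − 3² = 88, 97 − 4² = 81 = 9² ⇒ 97 = 4² + 9².
  Combine using the Brahmagupta–Fibonacci identity (a² + b²)(c² + d²) = (ac − bd)² + (ad + bc)² = (ac + bd)² + (ad − bc)²:
  37 · 97 = 3589: from (1² + 6²)(4² + 9²), take (1·4 − 6·9, 1·9 + 6·4) = (4 − 54, 9 + 24) = (-50, 33); dropping signs (only squares matter) gives (50, 33); check 50² + 33² = 2500 + 1089 = 3589 ✓.
  Scale by k = 4: (4·50, 4·33) = (200, 132).
Step 4: Order so x ≤ y and verify: 132² + 200² = 17424 + 40000 = 57424 = n. ✓

n = 57424 = 132² + 200² (one valid representation with x ≤ y).


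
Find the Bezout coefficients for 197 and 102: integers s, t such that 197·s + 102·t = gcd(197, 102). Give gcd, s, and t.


Euclidean algorithm on (197, 102) — divide until remainder is 0:
  197 = 1 · 102 + 95
  102 = 1 · 95 + 7
  95 = 13 · 7 + 4
  7 = 1 · 4 + 3
  4 = 1 · 3 + 1
  3 = 3 · 1 + 0
gcd(197, 102) = 1.
Track Bezout coefficients alongside the remainders: start with r₀ = 197 = a·1 + b·0 (s = 1, t = 0) and r₁ = 102 = a·0 + b·1 (s = 0, t = 1); each new remainder r_{k+1} = r_{k-1} − q_k·r_k inherits s_{k+1} = s_{k-1} − q_k·s_k, t_{k+1} = t_{k-1} − q_k·t_k, so r_k = a·s_k + b·t_k at every step:
  q = 1: r = 95, s = 1 − 1·0 = 1, t = 0 − 1·1 = -1  (check: 197·1 + 102·(-1) = 95)
  q = 1: r = 7, s = 0 − 1·1 = -1, t = 1 − 1·(-1) = 2  (check: 197·(-1) + 102·2 = 7)
  q = 13: r = 4, s = 1 − 13·(-1) = 14, t = -1 − 13·2 = -27  (check: 197·14 + 102·(-27) = 4)
  q = 1: r = 3, s = -1 − 1·14 = -15, t = 2 − 1·(-27) = 29  (check: 197·(-15) + 102·29 = 3)
  q = 1: r = 1, s = 14 − 1·(-15) = 29, t = -27 − 1·29 = -56  (check: 197·29 + 102·(-56) = 1)
The row with r = 1 (the gcd) gives the Bezout coefficients s = 29, t = -56.
Result: 197 · (29) + 102 · (-56) = 1.

gcd(197, 102) = 1; s = 29, t = -56 (check: 197·29 + 102·(-56) = 1).


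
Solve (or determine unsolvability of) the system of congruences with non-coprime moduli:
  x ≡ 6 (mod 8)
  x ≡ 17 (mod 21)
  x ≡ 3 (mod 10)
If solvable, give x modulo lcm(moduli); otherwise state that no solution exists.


Moduli 8, 21, 10 are not pairwise coprime, so CRT works modulo lcm(m_i) when all pairwise compatibility conditions hold.
Pairwise compatibility: gcd(m_i, m_j) must divide a_i - a_j for every pair.
Merge one congruence at a time:
  Start: x ≡ 6 (mod 8).
  Combine with x ≡ 17 (mod 21): gcd(8, 21) = 1; 17 - 6 = 11, which IS divisible by 1, so compatible.
    Write x = 6 + 8·t and substitute into x ≡ 17 (mod 21): 8·t ≡ 17 − 6 = 11 (mod 21).
    The inverse of 8 mod 21 is 8 (since 8·8 = 64 = 3·21 + 1), so t ≡ 8·11 = 88 ≡ 4 (mod 21).
    Then x = 6 + 8·4 = 38, valid modulo lcm(8, 21) = 168: x ≡ 38 (mod 168).
  Combine with x ≡ 3 (mod 10): gcd(168, 10) = 2, and 3 - 38 = -35 is NOT divisible by 2.
    ⇒ system is inconsistent (no integer solution).

No solution (the system is inconsistent).


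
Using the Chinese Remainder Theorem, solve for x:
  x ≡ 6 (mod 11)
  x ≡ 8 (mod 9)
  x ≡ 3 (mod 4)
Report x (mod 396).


Moduli 11, 9, 4 are pairwise coprime; by CRT there is a unique solution modulo M = 11 · 9 · 4 = 396.
Solve pairwise, accumulating the modulus:
  Start with x ≡ 6 (mod 11).
  Combine with x ≡ 8 (mod 9): since gcd(11, 9) = 1, we get a unique residue mod 99.
    Write x = 6 + 11·t and substitute into x ≡ 8 (mod 9): 11·t ≡ 8 − 6 = 2 (mod 9).
    Reduce coefficients mod 9: 2·t ≡ 2 (mod 9).
    The inverse of 2 mod 9 is 5 (since 2·5 = 10 = 1·9 + 1), so t ≡ 5·2 = 10 ≡ 1 (mod 9).
    Then x = 6 + 11·1 = 17, valid modulo lcm(11, 9) = 99: x ≡ 17 (mod 99).
  Combine with x ≡ 3 (mod 4): since gcd(99, 4) = 1, we get a unique residue mod 396.
    Write x = 17 + 99·t and substitute into x ≡ 3 (mod 4): 99·t ≡ 3 − 17 = -14 (mod 4).
    Reduce coefficients mod 4: 3·t ≡ 2 (mod 4).
    The inverse of 3 mod 4 is 3 (since 3·3 = 9 = 2·4 + 1), so t ≡ 3·2 = 6 ≡ 2 (mod 4).
    Then x = 17 + 99·2 = 215, valid modulo lcm(99, 4) = 396: x ≡ 215 (mod 396).
Verify: 215 mod 11 = 6 ✓, 215 mod 9 = 8 ✓, 215 mod 4 = 3 ✓.

x ≡ 215 (mod 396).


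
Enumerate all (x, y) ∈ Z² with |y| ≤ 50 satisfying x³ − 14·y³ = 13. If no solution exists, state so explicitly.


The equation is x³ - 14y³ = 13. For fixed y, x³ = 14·y³ + 13, so a solution requires the RHS to be a perfect cube.
Strategy: iterate y from -50 to 50, compute RHS = 14·y³ + 13, and check whether it is a (positive or negative) perfect cube.
Check small values of y:
  y = 0: RHS = 13 is not a perfect cube.
  y = 1: RHS = 27 = (3)³ ⇒ x = 3 works.
  y = -1: RHS = -1 = (-1)³ ⇒ x = -1 works.
  y = 2: RHS = 125 = (5)³ ⇒ x = 5 works.
  y = -2: RHS = -99 is not a perfect cube.
  y = 3: RHS = 391 is not a perfect cube.
  y = -3: RHS = -365 is not a perfect cube.
Continuing the search up to |y| = 50 finds no further solutions beyond those listed.
Collected solutions: (-1, -1), (3, 1), (5, 2).

Solutions (with |y| ≤ 50): (-1, -1), (3, 1), (5, 2).


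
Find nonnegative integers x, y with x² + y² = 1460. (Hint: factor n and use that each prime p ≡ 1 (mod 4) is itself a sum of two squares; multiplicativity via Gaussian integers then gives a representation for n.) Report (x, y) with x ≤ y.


Step 1: Factor n = 1460 = 2^2 · 5 · 73.
Step 2: Check the mod-4 condition on each prime factor: 2 = 2 (special); 5 ≡ 1 (mod 4), exponent 1; 73 ≡ 1 (mod 4), exponent 1.
All primes ≡ 3 (mod 4) appear to even exponent (or don't appear), so by the two-squares theorem n IS expressible as a sum of two squares.
Step 3: Build a representation. Group n = k² · m with k = 2 and m = 5 · 73 = 365 (a product of primes ≡ 1 (mod 4)); a representation of m scales to one of n via (k·x)² + (k·y)² = k²(x² + y²). Each prime p ≡ 1 (mod 4) is itself a sum of two squares; find a² by testing p − a² for a perfect square:
  5: 5 − 1² = 4 = 2² ⇒ 5 = 1² + 2².
  73: 73 − 1² = 72, 73 − 2² = 69, 73 − 3² = 64 = 8² ⇒ 73 = 3² + 8².
  Combine using the Brahmagupta–Fibonacci identity (a² + b²)(c² + d²) = (ac − bd)² + (ad + bc)² = (ac + bd)² + (ad − bc)²:
  5 · 73 = 365: from (1² + 2²)(3² + 8²), take (1·3 − 2·8, 1·8 + 2·3) = (3 − 16, 8 + 6) = (-13, 14); dropping signs (only squares matter) gives (13, 14); check 13² + 14² = 169 + 196 = 365 ✓.
  Scale by k = 2: (2·13, 2·14) = (26, 28).
Step 4: Order so x ≤ y and verify: 26² + 28² = 676 + 784 = 1460 = n. ✓

n = 1460 = 26² + 28² (one valid representation with x ≤ y).


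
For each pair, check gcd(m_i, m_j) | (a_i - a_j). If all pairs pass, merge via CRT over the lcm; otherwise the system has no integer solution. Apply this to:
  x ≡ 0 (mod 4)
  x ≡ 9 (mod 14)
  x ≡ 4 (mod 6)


Moduli 4, 14, 6 are not pairwise coprime, so CRT works modulo lcm(m_i) when all pairwise compatibility conditions hold.
Pairwise compatibility: gcd(m_i, m_j) must divide a_i - a_j for every pair.
Merge one congruence at a time:
  Start: x ≡ 0 (mod 4).
  Combine with x ≡ 9 (mod 14): gcd(4, 14) = 2, and 9 - 0 = 9 is NOT divisible by 2.
    ⇒ system is inconsistent (no integer solution).

No solution (the system is inconsistent).
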